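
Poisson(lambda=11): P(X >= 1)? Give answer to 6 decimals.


P(X>=1) = 1 - P(X<=0) = 1 - (e^(-11)*11^0/0!)
≈ 1 - 0.0000167017 = 0.9999832983
≈ 0.999983

0.999983


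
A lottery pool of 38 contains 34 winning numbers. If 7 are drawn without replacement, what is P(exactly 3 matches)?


P(X=3) = C(34,3)*C(4,4) / C(38,7)
= 5984*1 / 12620256
= 5984/12620256 = 1/2109

1/2109


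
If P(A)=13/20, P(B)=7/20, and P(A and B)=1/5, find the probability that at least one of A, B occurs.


P(A∪B) = P(A) + P(B) - P(A∩B)
= 13/20 + 7/20 - 1/5 = 4/5

4/5


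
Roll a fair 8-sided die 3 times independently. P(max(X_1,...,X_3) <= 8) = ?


P(max <= 8) = P(all X_i <= 8) = (P(X_1 <= 8))^3
= (8/8)^3 = 1^3 = 1

1


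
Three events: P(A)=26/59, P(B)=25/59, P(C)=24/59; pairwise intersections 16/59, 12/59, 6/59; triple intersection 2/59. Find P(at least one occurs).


P(A∪B∪C) = P(A)+P(B)+P(C) - P(AB)-P(AC)-P(BC) + P(ABC)
= 26/59+25/59+24/59 - 16/59-12/59-6/59 + 2/59
= 43/59

43/59


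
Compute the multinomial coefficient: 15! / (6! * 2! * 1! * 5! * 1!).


15! = 1307674368000
Denominator: 6!=720 * 2!=2 * 1!=1 * 5!=120 * 1!=1
Coefficient = 1307674368000 / 172800 = 7567560

7567560


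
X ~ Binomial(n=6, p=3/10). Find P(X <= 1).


P(X<=1) = P(X=0) + P(X=1)
= 117649/1000000 + 151263/500000
= 16807/40000

16807/40000


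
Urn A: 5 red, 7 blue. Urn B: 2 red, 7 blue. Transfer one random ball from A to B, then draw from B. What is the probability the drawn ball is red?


P(transfer red) = 5/12; P(transfer blue) = 7/12
If red transferred: Urn II has 3 red of 10, so P(red|red moved) = 3/10
If blue transferred: Urn II has 2 red of 10, so P(red|blue moved) = 1/5
By total probability: P(red) = 5/12*3/10 + 7/12*1/5 = 29/120

29/120


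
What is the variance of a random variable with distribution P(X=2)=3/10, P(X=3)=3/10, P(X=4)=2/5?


E[X] = 31/10, E[X^2] = 103/10
Var(X) = E[X^2] - (E[X])^2 = 103/10 - (31/10)^2 = 69/100

69/100


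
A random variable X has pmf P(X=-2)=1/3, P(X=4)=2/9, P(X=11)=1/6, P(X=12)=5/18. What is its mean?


E[X] = sum(x * P(x))
= -2*1/3 + 4*2/9 + 11*1/6 + 12*5/18
= 97/18

97/18


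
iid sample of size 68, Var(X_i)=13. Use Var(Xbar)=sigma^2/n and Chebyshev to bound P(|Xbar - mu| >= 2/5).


Var(Xbar) = Var(X)/n = 13/68
Chebyshev: P(|Xbar-mu| >= 2/5) <= Var(Xbar)/(2/5)^2 = (13/68)/(4/25) = 325/272
Bound exceeds 1, so trivial bound: 1

1


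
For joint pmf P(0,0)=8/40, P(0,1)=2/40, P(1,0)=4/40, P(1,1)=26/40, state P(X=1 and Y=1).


Read from table: P(X=1, Y=1) = 26/40 = 13/20

13/20


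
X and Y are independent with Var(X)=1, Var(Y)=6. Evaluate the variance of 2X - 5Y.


Independence => Cov(X,Y)=0
Var(2X - 5Y) = 2^2*Var(X) + (-5)^2*Var(Y)
= 4*1 + 25*6 = 154

154


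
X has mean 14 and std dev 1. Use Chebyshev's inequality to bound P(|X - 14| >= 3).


k = 3/1 = 3
Chebyshev: P(|X-mu| >= k*sigma) <= 1/k^2 = 1/3^2 = 1/9

1/9


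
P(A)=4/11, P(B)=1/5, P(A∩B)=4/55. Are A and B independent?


P(A)*P(B) = 4/11*1/5 = 4/55
P(A∩B) = 4/55, which equals P(A)P(B), so independent

Yes, A and B are independent


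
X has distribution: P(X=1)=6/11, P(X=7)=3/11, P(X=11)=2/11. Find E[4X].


E[4X] = sum(g(x)*P(x))
= 4*6/11 + 28*3/11 + 44*2/11
= 196/11

196/11


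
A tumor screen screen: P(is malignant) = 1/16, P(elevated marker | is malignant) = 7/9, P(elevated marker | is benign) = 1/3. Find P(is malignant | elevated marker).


P(A) = P(A|B)P(B) + P(A|B')P(B') = 7/9*1/16 + 1/3*15/16 = 13/36
P(B|A) = P(A|B)P(B)/P(A) = (7/144)/(13/36) = 7/52

7/52


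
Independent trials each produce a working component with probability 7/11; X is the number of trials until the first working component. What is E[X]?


For geometric (trials until first success), E[X] = 1/p = 1/(7/11) = 11/7

11/7


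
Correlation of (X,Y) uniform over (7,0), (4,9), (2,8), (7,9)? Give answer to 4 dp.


Cov(X,Y) = -3.7500, Var(X) = 4.5000, Var(Y) = 14.2500
rho = Cov/(sqrt(VarX)*sqrt(VarY)) = -0.4683

-0.4683


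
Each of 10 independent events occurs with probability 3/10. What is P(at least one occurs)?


P(at least one) = 1 - P(none)
P(none) = (1 - 3/10)^10 = (7/10)^10 = 282475249/10000000000
P(at least one) = 1 - 282475249/10000000000 = 9717524751/10000000000

9717524751/10000000000


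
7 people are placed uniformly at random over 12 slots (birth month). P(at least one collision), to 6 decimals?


P(all different) = prod((12-i)/12 for i=0..6) = 0.111400
P(at least one match) = 1 - 0.111400 = 0.888600

0.888600


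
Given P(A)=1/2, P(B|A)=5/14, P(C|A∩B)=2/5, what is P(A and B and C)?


P(A∩B∩C) = P(A) * P(B|A) * P(C|A∩B)
= 1/2 * 5/14 * 2/5
= 5/28 * 2/5 = 1/14

1/14


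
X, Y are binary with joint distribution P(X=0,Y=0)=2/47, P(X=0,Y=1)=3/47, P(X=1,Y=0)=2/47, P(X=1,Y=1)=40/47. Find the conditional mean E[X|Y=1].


P(Y=1) = 43/47
E[X|Y=1] = (0*3 + 1*40)/43 = 40/43

40/43


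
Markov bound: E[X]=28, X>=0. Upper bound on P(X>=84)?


Markov: P(X >= a) <= E[X]/a
P(X >= 84) <= 28/84 = 1/3

1/3


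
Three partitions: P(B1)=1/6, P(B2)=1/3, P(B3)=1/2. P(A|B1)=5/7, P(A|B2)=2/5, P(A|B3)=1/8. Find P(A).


P(A) = P(A|B1)P(B1) + P(A|B2)P(B2) + P(A|B3)P(B3)
= 5/7*1/6 + 2/5*1/3 + 1/8*1/2
= 5/42 + 2/15 + 1/16 = 529/1680

529/1680


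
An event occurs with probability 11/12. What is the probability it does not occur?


P(A') = 1 - P(A) = 1 - 11/12 = 1/12

1/12


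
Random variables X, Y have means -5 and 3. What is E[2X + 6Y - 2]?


E[2X + 6Y - 2] = 2*E[X] + 6*E[Y] - 2
= (2)*(-5) + (6)*(3) + (-2)
= -10 + 18 - 2 = 6

6


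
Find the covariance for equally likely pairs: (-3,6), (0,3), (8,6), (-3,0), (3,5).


E[X]=1, E[Y]=4, E[XY]=9
Cov(X,Y) = E[XY] - E[X]E[Y] = 9 - 1*4 = 5

5


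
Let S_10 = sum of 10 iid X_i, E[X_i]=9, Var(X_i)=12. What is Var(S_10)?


By independence, Var(S_n) = n*Var(X_1) = 10*12 = 120

120


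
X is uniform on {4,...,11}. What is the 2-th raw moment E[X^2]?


E[X^2] = (1/8) * sum(x^2 for x=4..11)
= 492/8 = 123/2

123/2


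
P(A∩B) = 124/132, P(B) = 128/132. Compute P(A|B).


P(A|B) = P(A∩B)/P(B) = (124/132)/(128/132) = 124/128 = 31/32

31/32


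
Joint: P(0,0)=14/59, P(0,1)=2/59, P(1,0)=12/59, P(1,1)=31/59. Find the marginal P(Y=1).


P(Y=1) = P(0,1)+P(1,1) = 2/59 + 31/59 = 33/59

33/59


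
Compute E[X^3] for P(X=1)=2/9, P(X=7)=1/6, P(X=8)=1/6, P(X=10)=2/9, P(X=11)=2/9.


E[X^3] = sum(g(x)*P(x))
= 1*2/9 + 343*1/6 + 512*1/6 + 1000*2/9 + 1331*2/9
= 11893/18

11893/18


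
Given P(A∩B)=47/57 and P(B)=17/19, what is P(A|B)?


P(A|B) = P(A∩B)/P(B) = (47/57)/(51/57) = 47/51

47/51


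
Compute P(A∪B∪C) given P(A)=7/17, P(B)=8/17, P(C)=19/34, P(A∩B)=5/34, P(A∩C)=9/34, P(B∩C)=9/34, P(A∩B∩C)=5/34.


P(A∪B∪C) = P(A)+P(B)+P(C) - P(AB)-P(AC)-P(BC) + P(ABC)
= 7/17+8/17+19/34 - 5/34-9/34-9/34 + 5/34
= 31/34

31/34


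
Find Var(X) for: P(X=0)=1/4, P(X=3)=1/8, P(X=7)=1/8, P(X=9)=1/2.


E[X] = 23/4, E[X^2] = 191/4
Var(X) = E[X^2] - (E[X])^2 = 191/4 - (23/4)^2 = 235/16

235/16


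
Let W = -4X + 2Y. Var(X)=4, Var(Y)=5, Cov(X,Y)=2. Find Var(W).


Var(-4X + 2Y) = (-4)^2*Var(X) + 2^2*Var(Y) + 2*(-4)*2*Cov(X,Y)
= 16*4 + 4*5 - 16*2
= 64 + 20 - 32 = 52

52


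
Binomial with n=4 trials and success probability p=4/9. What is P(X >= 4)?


P(X>=4) = P(X=4)
= 256/6561
= 256/6561

256/6561


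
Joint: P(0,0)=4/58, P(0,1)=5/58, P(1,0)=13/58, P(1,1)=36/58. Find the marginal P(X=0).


P(X=0) = P(0,0)+P(0,1) = 4/58 + 5/58 = 9/58

9/58


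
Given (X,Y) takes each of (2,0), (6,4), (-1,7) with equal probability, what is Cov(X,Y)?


E[X]=7/3, E[Y]=11/3, E[XY]=17/3
Cov(X,Y) = E[XY] - E[X]E[Y] = 17/3 - 7/3*11/3 = -26/9

-26/9


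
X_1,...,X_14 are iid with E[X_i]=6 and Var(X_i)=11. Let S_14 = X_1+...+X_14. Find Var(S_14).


By independence, Var(S_n) = n*Var(X_1) = 14*11 = 154

154


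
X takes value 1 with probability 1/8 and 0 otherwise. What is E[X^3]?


For Bernoulli: X in {0,1}
E[X^3] = 0^3*(1-1/8) + 1^3*1/8 = 1/8

1/8


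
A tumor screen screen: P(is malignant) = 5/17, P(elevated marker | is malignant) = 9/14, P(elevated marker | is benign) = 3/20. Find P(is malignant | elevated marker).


P(A) = P(A|B)P(B) + P(A|B')P(B') = 9/14*5/17 + 3/20*12/17 = 351/1190
P(B|A) = P(A|B)P(B)/P(A) = (45/238)/(351/1190) = 25/39

25/39


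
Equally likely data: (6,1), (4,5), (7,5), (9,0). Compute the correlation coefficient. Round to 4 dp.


Cov(X,Y) = -2.6250, Var(X) = 3.2500, Var(Y) = 5.1875
rho = Cov/(sqrt(VarX)*sqrt(VarY)) = -0.6393

-0.6393


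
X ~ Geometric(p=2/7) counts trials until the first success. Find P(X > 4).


P(X > 4) = P(first 4 trials all fail) = (1-p)^4 = (5/7)^4 = 625/2401

625/2401


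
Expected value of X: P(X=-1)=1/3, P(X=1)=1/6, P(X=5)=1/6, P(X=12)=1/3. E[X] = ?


E[X] = sum(x * P(x))
= -1*1/3 + 1*1/6 + 5*1/6 + 12*1/3
= 14/3

14/3


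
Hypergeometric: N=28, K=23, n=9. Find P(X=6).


P(X=6) = C(23,6)*C(5,3) / C(28,9)
= 100947*10 / 6906900
= 1009470/6906900 = 19/130

19/130


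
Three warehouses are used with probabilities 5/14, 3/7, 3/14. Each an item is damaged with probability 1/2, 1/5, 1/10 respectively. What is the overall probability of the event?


P(A) = P(A|B1)P(B1) + P(A|B2)P(B2) + P(A|B3)P(B3)
= 1/2*5/14 + 1/5*3/7 + 1/10*3/14
= 5/28 + 3/35 + 3/140 = 2/7

2/7


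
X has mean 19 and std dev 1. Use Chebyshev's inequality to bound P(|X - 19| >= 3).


k = 3/1 = 3
Chebyshev: P(|X-mu| >= k*sigma) <= 1/k^2 = 1/3^2 = 1/9

1/9


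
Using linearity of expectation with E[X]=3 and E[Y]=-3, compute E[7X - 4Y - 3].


E[7X - 4Y - 3] = 7*E[X] - 4*E[Y] - 3
= (7)*(3) + (-4)*(-3) + (-3)
= 21 + 12 - 3 = 30

30


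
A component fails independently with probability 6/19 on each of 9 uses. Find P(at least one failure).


P(at least one) = 1 - P(none)
P(none) = (1 - 6/19)^9 = (13/19)^9 = 10604499373/322687697779
P(at least one) = 1 - 10604499373/322687697779 = 312083198406/322687697779

312083198406/322687697779


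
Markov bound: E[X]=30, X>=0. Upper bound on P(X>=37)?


Markov: P(X >= a) <= E[X]/a
P(X >= 37) <= 30/37

30/37


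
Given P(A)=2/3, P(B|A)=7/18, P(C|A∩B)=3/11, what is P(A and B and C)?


P(A∩B∩C) = P(A) * P(B|A) * P(C|A∩B)
= 2/3 * 7/18 * 3/11
= 7/27 * 3/11 = 7/99

7/99


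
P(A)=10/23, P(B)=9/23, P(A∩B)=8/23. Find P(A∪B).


P(A∪B) = P(A) + P(B) - P(A∩B)
= 10/23 + 9/23 - 8/23 = 11/23

11/23


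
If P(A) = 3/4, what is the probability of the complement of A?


P(A') = 1 - P(A) = 1 - 3/4 = 1/4

1/4


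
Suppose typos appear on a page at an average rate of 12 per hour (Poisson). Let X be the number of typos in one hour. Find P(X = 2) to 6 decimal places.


P(X=2) = e^(-12) * 12^2 / 2!
≈ 0.000006144212353 * 144 / 2
≈ 0.000442

0.000442


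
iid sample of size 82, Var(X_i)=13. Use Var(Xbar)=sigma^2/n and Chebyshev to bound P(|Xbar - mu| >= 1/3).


Var(Xbar) = Var(X)/n = 13/82
Chebyshev: P(|Xbar-mu| >= 1/3) <= Var(Xbar)/(1/3)^2 = (13/82)/(1/9) = 117/82
Bound exceeds 1, so trivial bound: 1

1


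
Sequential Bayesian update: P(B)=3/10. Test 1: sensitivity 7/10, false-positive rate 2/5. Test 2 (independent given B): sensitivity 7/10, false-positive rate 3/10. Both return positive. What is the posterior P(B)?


After test 1: P(+) = 7/10*3/10 + 2/5*7/10 = 49/100
P(B|+) = (21/100)/(49/100) = 3/7
After test 2 (use post1 as new prior): P(+) = 7/10*3/7 + 3/10*4/7 = 33/70
P(B|+,+) = (3/10)/(33/70) = 7/11

7/11


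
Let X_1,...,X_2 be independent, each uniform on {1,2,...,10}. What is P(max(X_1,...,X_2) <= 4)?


P(max <= 4) = P(all X_i <= 4) = (P(X_1 <= 4))^2
= (4/10)^2 = (2/5)^2 = 4/25

4/25


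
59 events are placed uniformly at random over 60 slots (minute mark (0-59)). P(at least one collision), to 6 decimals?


P(all different) = prod((60-i)/60 for i=0..58) = 0.000000
P(at least one match) = 1 - 0.000000 = 1.000000

1.000000


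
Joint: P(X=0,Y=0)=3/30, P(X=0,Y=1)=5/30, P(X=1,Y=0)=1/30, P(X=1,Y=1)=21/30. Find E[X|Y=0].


P(Y=0) = 4/30
E[X|Y=0] = (0*3 + 1*1)/4 = 1/4

1/4


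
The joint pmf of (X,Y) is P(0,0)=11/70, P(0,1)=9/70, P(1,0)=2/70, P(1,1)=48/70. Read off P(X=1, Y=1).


Read from table: P(X=1, Y=1) = 48/70 = 24/35

24/35


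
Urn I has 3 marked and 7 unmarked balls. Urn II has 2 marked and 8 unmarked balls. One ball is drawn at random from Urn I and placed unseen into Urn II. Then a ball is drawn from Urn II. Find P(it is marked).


P(transfer marked) = 3/10; P(transfer unmarked) = 7/10
If marked transferred: Urn II has 3 marked of 11, so P(marked|marked moved) = 3/11
If unmarked transferred: Urn II has 2 marked of 11, so P(marked|unmarked moved) = 2/11
By total probability: P(marked) = 3/10*3/11 + 7/10*2/11 = 23/110

23/110


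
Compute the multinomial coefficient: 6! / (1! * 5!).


6! = 720
Denominator: 1!=1 * 5!=120
Coefficient = 720 / 120 = 6

6


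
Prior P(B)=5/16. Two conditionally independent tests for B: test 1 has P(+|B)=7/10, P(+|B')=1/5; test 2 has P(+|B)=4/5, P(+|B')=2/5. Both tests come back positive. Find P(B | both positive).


After test 1: P(+) = 7/10*5/16 + 1/5*11/16 = 57/160
P(B|+) = (7/32)/(57/160) = 35/57
After test 2 (use post1 as new prior): P(+) = 4/5*35/57 + 2/5*22/57 = 184/285
P(B|+,+) = (28/57)/(184/285) = 35/46

35/46


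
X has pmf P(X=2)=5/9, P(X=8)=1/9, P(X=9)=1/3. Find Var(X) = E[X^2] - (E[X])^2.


E[X] = 5, E[X^2] = 109/3
Var(X) = E[X^2] - (E[X])^2 = 109/3 - (5)^2 = 34/3

34/3


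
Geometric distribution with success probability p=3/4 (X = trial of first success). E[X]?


For geometric (trials until first success), E[X] = 1/p = 1/(3/4) = 4/3

4/3


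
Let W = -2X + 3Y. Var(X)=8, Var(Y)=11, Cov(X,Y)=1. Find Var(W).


Var(-2X + 3Y) = (-2)^2*Var(X) + 3^2*Var(Y) + 2*(-2)*3*Cov(X,Y)
= 4*8 + 9*11 - 12*1
= 32 + 99 - 12 = 119

119


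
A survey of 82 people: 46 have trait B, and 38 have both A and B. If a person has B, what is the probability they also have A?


P(A|B) = P(A∩B)/P(B) = (38/82)/(46/82) = 38/46 = 19/23

19/23


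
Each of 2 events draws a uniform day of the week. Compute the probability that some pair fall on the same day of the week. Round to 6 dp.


P(all different) = prod((7-i)/7 for i=0..1) = 0.857143
P(at least one match) = 1 - 0.857143 = 0.142857

0.142857


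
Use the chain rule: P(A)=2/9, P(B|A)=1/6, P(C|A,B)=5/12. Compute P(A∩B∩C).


P(A∩B∩C) = P(A) * P(B|A) * P(C|A∩B)
= 2/9 * 1/6 * 5/12
= 1/27 * 5/12 = 5/324

5/324


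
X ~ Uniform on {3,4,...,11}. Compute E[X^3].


E[X^3] = (1/9) * sum(x^3 for x=3..11)
= 4347/9 = 483

483


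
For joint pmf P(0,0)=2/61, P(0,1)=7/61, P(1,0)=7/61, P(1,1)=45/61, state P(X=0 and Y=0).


Read from table: P(X=0, Y=0) = 2/61

2/61


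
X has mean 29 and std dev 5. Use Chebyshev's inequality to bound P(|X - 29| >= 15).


k = 15/5 = 3
Chebyshev: P(|X-mu| >= k*sigma) <= 1/k^2 = 1/3^2 = 1/9

1/9


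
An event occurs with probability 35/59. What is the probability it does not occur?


P(A') = 1 - P(A) = 1 - 35/59 = 24/59

24/59


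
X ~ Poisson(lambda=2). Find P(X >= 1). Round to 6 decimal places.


P(X>=1) = 1 - P(X<=0) = 1 - (e^(-2)*2^0/0!)
≈ 1 - 0.1353352832 = 0.8646647168
≈ 0.864665

0.864665


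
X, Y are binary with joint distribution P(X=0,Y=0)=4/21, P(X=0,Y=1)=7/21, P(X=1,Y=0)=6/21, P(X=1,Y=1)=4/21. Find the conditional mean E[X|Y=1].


P(Y=1) = 11/21
E[X|Y=1] = (0*7 + 1*4)/11 = 4/11

4/11


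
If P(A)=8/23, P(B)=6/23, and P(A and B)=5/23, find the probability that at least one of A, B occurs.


P(A∪B) = P(A) + P(B) - P(A∩B)
= 8/23 + 6/23 - 5/23 = 9/23

9/23


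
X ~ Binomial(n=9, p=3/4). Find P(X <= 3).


P(X<=3) = P(X=0) + P(X=1) + P(X=2) + P(X=3)
= 1/262144 + 27/262144 + 81/65536 + 567/65536
= 655/65536

655/65536


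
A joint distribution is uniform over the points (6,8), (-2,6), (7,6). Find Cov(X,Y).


E[X]=11/3, E[Y]=20/3, E[XY]=26
Cov(X,Y) = E[XY] - E[X]E[Y] = 26 - 11/3*20/3 = 14/9

14/9


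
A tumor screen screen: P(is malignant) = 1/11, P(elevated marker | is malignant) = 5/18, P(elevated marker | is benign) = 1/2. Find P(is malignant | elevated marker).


P(A) = P(A|B)P(B) + P(A|B')P(B') = 5/18*1/11 + 1/2*10/11 = 95/198
P(B|A) = P(A|B)P(B)/P(A) = (5/198)/(95/198) = 1/19

1/19


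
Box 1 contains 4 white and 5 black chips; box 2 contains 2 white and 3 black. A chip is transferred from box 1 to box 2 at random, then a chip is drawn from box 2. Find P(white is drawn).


P(transfer white) = 4/9; P(transfer black) = 5/9
If white transferred: Urn II has 3 white of 6, so P(white|white moved) = 1/2
If black transferred: Urn II has 2 white of 6, so P(white|black moved) = 1/3
By total probability: P(white) = 4/9*1/2 + 5/9*1/3 = 11/27

11/27


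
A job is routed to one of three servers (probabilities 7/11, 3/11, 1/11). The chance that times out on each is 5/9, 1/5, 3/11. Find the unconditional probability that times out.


P(A) = P(A|B1)P(B1) + P(A|B2)P(B2) + P(A|B3)P(B3)
= 5/9*7/11 + 1/5*3/11 + 3/11*1/11
= 35/99 + 3/55 + 3/121 = 2357/5445

2357/5445


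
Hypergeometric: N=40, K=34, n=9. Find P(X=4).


P(X=4) = C(34,4)*C(6,5) / C(40,9)
= 46376*6 / 273438880
= 278256/273438880 = 93/91390

93/91390


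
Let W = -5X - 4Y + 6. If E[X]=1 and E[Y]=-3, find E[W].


E[-5X - 4Y + 6] = -5*E[X] - 4*E[Y] + 6
= (-5)*(1) + (-4)*(-3) + (6)
= -5 + 12 + 6 = 13

13


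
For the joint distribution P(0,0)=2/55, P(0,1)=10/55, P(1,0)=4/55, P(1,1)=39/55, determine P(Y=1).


P(Y=1) = P(0,1)+P(1,1) = 10/55 + 39/55 = 49/55

49/55


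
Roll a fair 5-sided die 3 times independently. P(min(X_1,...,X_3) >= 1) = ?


P(min >= 1) = P(all X_i >= 1) = (P(X_1 >= 1))^3
= (5/5)^3 = 1^3 = 1

1


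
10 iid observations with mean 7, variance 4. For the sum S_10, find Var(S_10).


By independence, Var(S_n) = n*Var(X_1) = 10*4 = 40

40


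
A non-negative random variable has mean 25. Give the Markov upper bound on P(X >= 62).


Markov: P(X >= a) <= E[X]/a
P(X >= 62) <= 25/62

25/62


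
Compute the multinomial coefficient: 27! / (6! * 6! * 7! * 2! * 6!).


27! = 10888869450418352160768000000
Denominator: 6!=720 * 6!=720 * 7!=5040 * 2!=2 * 6!=720
Coefficient = 10888869450418352160768000000 / 3762339840000 = 2894174878795200

2894174878795200


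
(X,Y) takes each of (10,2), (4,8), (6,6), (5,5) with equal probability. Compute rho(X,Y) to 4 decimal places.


Cov(X,Y) = -4.5625, Var(X) = 5.1875, Var(Y) = 4.6875
rho = Cov/(sqrt(VarX)*sqrt(VarY)) = -0.9252

-0.9252


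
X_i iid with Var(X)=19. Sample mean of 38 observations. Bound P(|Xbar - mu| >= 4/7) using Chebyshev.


Var(Xbar) = Var(X)/n = 19/38
Chebyshev: P(|Xbar-mu| >= 4/7) <= Var(Xbar)/(4/7)^2 = (1/2)/(16/49) = 49/32
Bound exceeds 1, so trivial bound: 1

1


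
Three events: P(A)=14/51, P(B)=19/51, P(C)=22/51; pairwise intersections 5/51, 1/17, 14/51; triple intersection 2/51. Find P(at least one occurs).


P(A∪B∪C) = P(A)+P(B)+P(C) - P(AB)-P(AC)-P(BC) + P(ABC)
= 14/51+19/51+22/51 - 5/51-1/17-14/51 + 2/51
= 35/51

35/51


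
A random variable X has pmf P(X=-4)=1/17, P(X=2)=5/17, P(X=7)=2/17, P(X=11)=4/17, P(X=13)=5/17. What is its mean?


E[X] = sum(x * P(x))
= -4*1/17 + 2*5/17 + 7*2/17 + 11*4/17 + 13*5/17
= 129/17

129/17


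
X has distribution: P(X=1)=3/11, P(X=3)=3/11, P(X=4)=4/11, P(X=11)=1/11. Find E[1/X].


E[1/X] = sum(g(x)*P(x))
= 1*3/11 + 1/3*3/11 + 1/4*4/11 + 1/11*1/11
= 56/121

56/121


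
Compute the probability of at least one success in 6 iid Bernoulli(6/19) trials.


P(at least one) = 1 - P(none)
P(none) = (1 - 6/19)^6 = (13/19)^6 = 4826809/47045881
P(at least one) = 1 - 4826809/47045881 = 42219072/47045881

42219072/47045881


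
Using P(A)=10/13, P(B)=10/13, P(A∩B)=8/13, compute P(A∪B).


P(A∪B) = P(A) + P(B) - P(A∩B)
= 10/13 + 10/13 - 8/13 = 12/13

12/13


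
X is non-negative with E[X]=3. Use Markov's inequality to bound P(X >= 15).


Markov: P(X >= a) <= E[X]/a
P(X >= 15) <= 3/15 = 1/5

1/5


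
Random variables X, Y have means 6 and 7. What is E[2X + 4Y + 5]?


E[2X + 4Y + 5] = 2*E[X] + 4*E[Y] + 5
= (2)*(6) + (4)*(7) + (5)
= 12 + 28 + 5 = 45

45


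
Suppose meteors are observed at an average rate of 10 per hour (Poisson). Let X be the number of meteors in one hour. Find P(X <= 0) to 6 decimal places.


P(X<=0) = e^(-10)*10^0/0!
≈ 0.0000453999
≈ 0.000045

0.000045


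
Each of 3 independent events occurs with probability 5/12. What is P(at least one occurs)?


P(at least one) = 1 - P(none)
P(none) = (1 - 5/12)^3 = (7/12)^3 = 343/1728
P(at least one) = 1 - 343/1728 = 1385/1728

1385/1728


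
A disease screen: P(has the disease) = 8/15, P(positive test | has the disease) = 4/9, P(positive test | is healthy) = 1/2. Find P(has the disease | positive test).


P(A) = P(A|B)P(B) + P(A|B')P(B') = 4/9*8/15 + 1/2*7/15 = 127/270
P(B|A) = P(A|B)P(B)/P(A) = (32/135)/(127/270) = 64/127

64/127


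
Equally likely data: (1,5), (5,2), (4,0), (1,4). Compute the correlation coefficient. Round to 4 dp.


Cov(X,Y) = -2.8125, Var(X) = 3.1875, Var(Y) = 3.6875
rho = Cov/(sqrt(VarX)*sqrt(VarY)) = -0.8204

-0.8204


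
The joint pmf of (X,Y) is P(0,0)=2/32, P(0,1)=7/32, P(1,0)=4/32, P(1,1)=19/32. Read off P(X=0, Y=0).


Read from table: P(X=0, Y=0) = 2/32 = 1/16

1/16


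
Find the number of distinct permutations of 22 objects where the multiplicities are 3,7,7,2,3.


22! = 1124000727777607680000
Denominator: 3!=6 * 7!=5040 * 7!=5040 * 2!=2 * 3!=6
Coefficient = 1124000727777607680000 / 1828915200 = 614572358400

614572358400


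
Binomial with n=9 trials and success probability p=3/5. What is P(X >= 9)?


P(X>=9) = P(X=9)
= 19683/1953125
= 19683/1953125

19683/1953125


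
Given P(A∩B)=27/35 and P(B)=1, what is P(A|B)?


P(A|B) = P(A∩B)/P(B) = (27/35)/(35/35) = 27/35

27/35


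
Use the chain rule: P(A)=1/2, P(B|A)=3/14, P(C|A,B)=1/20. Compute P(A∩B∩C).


P(A∩B∩C) = P(A) * P(B|A) * P(C|A∩B)
= 1/2 * 3/14 * 1/20
= 3/28 * 1/20 = 3/560

3/560


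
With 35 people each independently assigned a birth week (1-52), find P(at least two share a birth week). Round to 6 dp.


P(all different) = prod((52-i)/52 for i=0..34) = 0.000000
P(at least one match) = 1 - 0.000000 = 1.000000

1.000000


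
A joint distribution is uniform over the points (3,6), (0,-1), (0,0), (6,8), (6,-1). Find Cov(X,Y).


E[X]=3, E[Y]=12/5, E[XY]=12
Cov(X,Y) = E[XY] - E[X]E[Y] = 12 - 3*12/5 = 24/5

24/5


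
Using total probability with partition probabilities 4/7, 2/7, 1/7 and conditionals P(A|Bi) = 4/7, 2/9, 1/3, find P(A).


P(A) = P(A|B1)P(B1) + P(A|B2)P(B2) + P(A|B3)P(B3)
= 4/7*4/7 + 2/9*2/7 + 1/3*1/7
= 16/49 + 4/63 + 1/21 = 193/441

193/441


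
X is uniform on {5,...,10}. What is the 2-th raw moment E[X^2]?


E[X^2] = (1/6) * sum(x^2 for x=5..10)
= 355/6

355/6


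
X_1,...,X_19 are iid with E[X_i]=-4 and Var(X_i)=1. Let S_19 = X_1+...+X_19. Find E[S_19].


E[S_n] = n*E[X_1] = 19*-4 = -76

-76


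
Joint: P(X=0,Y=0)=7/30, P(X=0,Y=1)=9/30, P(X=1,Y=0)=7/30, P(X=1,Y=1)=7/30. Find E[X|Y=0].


P(Y=0) = 14/30
E[X|Y=0] = (0*7 + 1*7)/14 = 7/14 = 1/2

1/2


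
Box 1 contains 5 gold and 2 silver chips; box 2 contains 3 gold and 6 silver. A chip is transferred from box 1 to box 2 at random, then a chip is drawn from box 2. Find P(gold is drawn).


P(transfer gold) = 5/7; P(transfer silver) = 2/7
If gold transferred: Urn II has 4 gold of 10, so P(gold|gold moved) = 2/5
If silver transferred: Urn II has 3 gold of 10, so P(gold|silver moved) = 3/10
By total probability: P(gold) = 5/7*2/5 + 2/7*3/10 = 13/35

13/35


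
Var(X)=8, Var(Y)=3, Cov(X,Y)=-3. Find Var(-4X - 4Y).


Var(-4X - 4Y) = (-4)^2*Var(X) + (-4)^2*Var(Y) + 2*(-4)*(-4)*Cov(X,Y)
= 16*8 + 16*3 + 32*(-3)
= 128 + 48 - 96 = 80

80


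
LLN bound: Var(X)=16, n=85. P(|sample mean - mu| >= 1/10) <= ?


Var(Xbar) = Var(X)/n = 16/85
Chebyshev: P(|Xbar-mu| >= 1/10) <= Var(Xbar)/(1/10)^2 = (16/85)/(1/100) = 320/17
Bound exceeds 1, so trivial bound: 1

1


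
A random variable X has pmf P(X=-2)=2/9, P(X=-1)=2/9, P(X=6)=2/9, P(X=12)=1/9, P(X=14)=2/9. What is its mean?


E[X] = sum(x * P(x))
= -2*2/9 - 1*2/9 + 6*2/9 + 12*1/9 + 14*2/9
= 46/9

46/9


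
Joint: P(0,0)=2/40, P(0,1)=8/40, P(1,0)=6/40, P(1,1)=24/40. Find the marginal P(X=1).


P(X=1) = P(1,0)+P(1,1) = 6/40 + 24/40 = 30/40 = 3/4

3/4


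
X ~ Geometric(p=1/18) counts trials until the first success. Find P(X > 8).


P(X > 8) = P(first 8 trials all fail) = (1-p)^8 = (17/18)^8 = 6975757441/11019960576

6975757441/11019960576


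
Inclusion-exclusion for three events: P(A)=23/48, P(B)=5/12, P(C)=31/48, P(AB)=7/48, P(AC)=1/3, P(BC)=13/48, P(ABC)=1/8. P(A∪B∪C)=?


P(A∪B∪C) = P(A)+P(B)+P(C) - P(AB)-P(AC)-P(BC) + P(ABC)
= 23/48+5/12+31/48 - 7/48-1/3-13/48 + 1/8
= 11/12

11/12


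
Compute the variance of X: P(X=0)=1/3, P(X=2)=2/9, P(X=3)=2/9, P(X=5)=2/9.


E[X] = 20/9, E[X^2] = 76/9
Var(X) = E[X^2] - (E[X])^2 = 76/9 - (20/9)^2 = 284/81

284/81


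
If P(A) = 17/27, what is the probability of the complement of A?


P(A') = 1 - P(A) = 1 - 17/27 = 10/27

10/27


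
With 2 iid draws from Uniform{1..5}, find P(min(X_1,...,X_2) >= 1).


P(min >= 1) = P(all X_i >= 1) = (P(X_1 >= 1))^2
= (5/5)^2 = 1^2 = 1

1


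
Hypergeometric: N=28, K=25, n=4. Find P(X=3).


P(X=3) = C(25,3)*C(3,1) / C(28,4)
= 2300*3 / 20475
= 6900/20475 = 92/273

92/273


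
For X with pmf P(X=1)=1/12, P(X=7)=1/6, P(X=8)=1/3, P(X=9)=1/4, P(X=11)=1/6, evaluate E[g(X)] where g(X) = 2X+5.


E[2X+5] = sum(g(x)*P(x))
= 7*1/12 + 19*1/6 + 21*1/3 + 23*1/4 + 27*1/6
= 21

21


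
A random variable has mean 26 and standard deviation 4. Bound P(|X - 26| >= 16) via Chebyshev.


k = 16/4 = 4
Chebyshev: P(|X-mu| >= k*sigma) <= 1/k^2 = 1/4^2 = 1/16

1/16


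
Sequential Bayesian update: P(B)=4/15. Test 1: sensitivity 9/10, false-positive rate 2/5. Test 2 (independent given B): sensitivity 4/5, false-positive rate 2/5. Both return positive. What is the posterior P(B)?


After test 1: P(+) = 9/10*4/15 + 2/5*11/15 = 8/15
P(B|+) = (6/25)/(8/15) = 9/20
After test 2 (use post1 as new prior): P(+) = 4/5*9/20 + 2/5*11/20 = 29/50
P(B|+,+) = (9/25)/(29/50) = 18/29

18/29


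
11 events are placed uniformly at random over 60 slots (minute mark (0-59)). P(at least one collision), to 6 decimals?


P(all different) = prod((60-i)/60 for i=0..10) = 0.377056
P(at least one match) = 1 - 0.377056 = 0.622944

0.622944


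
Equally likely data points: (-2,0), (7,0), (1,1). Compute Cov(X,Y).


E[X]=2, E[Y]=1/3, E[XY]=1/3
Cov(X,Y) = E[XY] - E[X]E[Y] = 1/3 - 2*1/3 = -1/3

-1/3


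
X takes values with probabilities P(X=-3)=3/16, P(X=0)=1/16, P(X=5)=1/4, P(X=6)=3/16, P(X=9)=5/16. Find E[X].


E[X] = sum(x * P(x))
= -3*3/16 + 0*1/16 + 5*1/4 + 6*3/16 + 9*5/16
= 37/8

37/8


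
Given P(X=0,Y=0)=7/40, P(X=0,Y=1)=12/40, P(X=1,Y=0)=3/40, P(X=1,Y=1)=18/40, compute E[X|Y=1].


P(Y=1) = 30/40
E[X|Y=1] = (0*12 + 1*18)/30 = 18/30 = 3/5

3/5


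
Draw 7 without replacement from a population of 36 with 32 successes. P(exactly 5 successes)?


P(X=5) = C(32,5)*C(4,2) / C(36,7)
= 201376*6 / 8347680
= 1208256/8347680 = 406/2805

406/2805


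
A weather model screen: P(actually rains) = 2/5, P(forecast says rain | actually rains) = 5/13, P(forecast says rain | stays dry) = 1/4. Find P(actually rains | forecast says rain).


P(A) = P(A|B)P(B) + P(A|B')P(B') = 5/13*2/5 + 1/4*3/5 = 79/260
P(B|A) = P(A|B)P(B)/P(A) = (2/13)/(79/260) = 40/79

40/79


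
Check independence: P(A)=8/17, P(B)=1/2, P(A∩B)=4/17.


P(A)*P(B) = 8/17*1/2 = 4/17
P(A∩B) = 4/17, which equals P(A)P(B), so independent

Yes, A and B are independent


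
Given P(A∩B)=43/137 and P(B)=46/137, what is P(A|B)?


P(A|B) = P(A∩B)/P(B) = (43/137)/(46/137) = 43/46

43/46


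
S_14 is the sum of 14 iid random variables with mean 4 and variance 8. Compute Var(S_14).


By independence, Var(S_n) = n*Var(X_1) = 14*8 = 112

112


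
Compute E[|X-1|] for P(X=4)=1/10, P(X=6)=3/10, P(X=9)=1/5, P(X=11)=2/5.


E[|X-1|] = sum(g(x)*P(x))
= 3*1/10 + 5*3/10 + 8*1/5 + 10*2/5
= 37/5

37/5


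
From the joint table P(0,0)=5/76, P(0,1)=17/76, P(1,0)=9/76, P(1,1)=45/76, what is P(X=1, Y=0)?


Read from table: P(X=1, Y=0) = 9/76

9/76


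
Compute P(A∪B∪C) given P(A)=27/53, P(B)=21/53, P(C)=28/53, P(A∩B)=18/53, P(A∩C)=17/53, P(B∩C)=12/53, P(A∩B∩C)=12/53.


P(A∪B∪C) = P(A)+P(B)+P(C) - P(AB)-P(AC)-P(BC) + P(ABC)
= 27/53+21/53+28/53 - 18/53-17/53-12/53 + 12/53
= 41/53

41/53


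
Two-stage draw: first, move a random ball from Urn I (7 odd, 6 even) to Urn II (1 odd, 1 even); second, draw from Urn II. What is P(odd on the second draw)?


P(transfer odd) = 7/13; P(transfer even) = 6/13
If odd transferred: Urn II has 2 odd of 3, so P(odd|odd moved) = 2/3
If even transferred: Urn II has 1 odd of 3, so P(odd|even moved) = 1/3
By total probability: P(odd) = 7/13*2/3 + 6/13*1/3 = 20/39

20/39


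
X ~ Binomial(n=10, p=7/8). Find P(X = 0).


P(X=0) = C(10,0) * p^0 * (1-p)^10
= 1 * 1 * 1/1073741824
= 1/1073741824

1/1073741824


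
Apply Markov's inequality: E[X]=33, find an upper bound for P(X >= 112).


Markov: P(X >= a) <= E[X]/a
P(X >= 112) <= 33/112

33/112


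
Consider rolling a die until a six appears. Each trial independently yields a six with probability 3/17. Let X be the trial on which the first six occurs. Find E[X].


For geometric (trials until first success), E[X] = 1/p = 1/(3/17) = 17/3

17/3


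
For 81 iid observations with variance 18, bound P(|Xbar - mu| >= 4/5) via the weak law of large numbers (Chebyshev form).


Var(Xbar) = Var(X)/n = 18/81
Chebyshev: P(|Xbar-mu| >= 4/5) <= Var(Xbar)/(4/5)^2 = (2/9)/(16/25) = 25/72

25/72


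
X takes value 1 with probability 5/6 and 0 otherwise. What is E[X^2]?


For Bernoulli: X in {0,1}
E[X^2] = 0^2*(1-5/6) + 1^2*5/6 = 5/6

5/6


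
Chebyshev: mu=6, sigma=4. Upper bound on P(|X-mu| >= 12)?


k = 12/4 = 3
Chebyshev: P(|X-mu| >= k*sigma) <= 1/k^2 = 1/3^2 = 1/9

1/9


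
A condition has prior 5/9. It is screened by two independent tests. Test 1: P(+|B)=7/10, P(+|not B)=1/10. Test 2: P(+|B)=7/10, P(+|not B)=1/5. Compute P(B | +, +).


After test 1: P(+) = 7/10*5/9 + 1/10*4/9 = 13/30
P(B|+) = (7/18)/(13/30) = 35/39
After test 2 (use post1 as new prior): P(+) = 7/10*35/39 + 1/5*4/39 = 253/390
P(B|+,+) = (49/78)/(253/390) = 245/253

245/253


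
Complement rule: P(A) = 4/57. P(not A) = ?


P(A') = 1 - P(A) = 1 - 4/57 = 53/57

53/57


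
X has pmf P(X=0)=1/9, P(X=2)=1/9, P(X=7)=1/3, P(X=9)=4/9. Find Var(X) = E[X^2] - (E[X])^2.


E[X] = 59/9, E[X^2] = 475/9
Var(X) = E[X^2] - (E[X])^2 = 475/9 - (59/9)^2 = 794/81

794/81


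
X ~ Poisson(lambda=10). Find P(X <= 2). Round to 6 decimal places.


P(X<=2) = e^(-10)*10^0/0! + e^(-10)*10^1/1! + e^(-10)*10^2/2!
≈ 0.0000453999 + 0.0004539993 + 0.0022699965
= 0.0027693957
≈ 0.002769

0.002769


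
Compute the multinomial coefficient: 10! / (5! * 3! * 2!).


10! = 3628800
Denominator: 5!=120 * 3!=6 * 2!=2
Coefficient = 3628800 / 1440 = 2520

2520


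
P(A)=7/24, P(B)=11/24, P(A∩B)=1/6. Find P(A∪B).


P(A∪B) = P(A) + P(B) - P(A∩B)
= 7/24 + 11/24 - 1/6 = 7/12

7/12


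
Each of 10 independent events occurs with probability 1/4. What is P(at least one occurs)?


P(at least one) = 1 - P(none)
P(none) = (1 - 1/4)^10 = (3/4)^10 = 59049/1048576
P(at least one) = 1 - 59049/1048576 = 989527/1048576

989527/1048576


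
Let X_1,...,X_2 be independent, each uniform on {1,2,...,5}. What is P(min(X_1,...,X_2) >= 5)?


P(min >= 5) = P(all X_i >= 5) = (P(X_1 >= 5))^2
= (1/5)^2 = 1/25

1/25


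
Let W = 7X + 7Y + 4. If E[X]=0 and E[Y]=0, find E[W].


E[7X + 7Y + 4] = 7*E[X] + 7*E[Y] + 4
= (7)*(0) + (7)*(0) + (4)
= 0 + 0 + 4 = 4

4


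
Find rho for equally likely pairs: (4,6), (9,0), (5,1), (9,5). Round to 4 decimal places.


Cov(X,Y) = -1.7500, Var(X) = 5.1875, Var(Y) = 6.5000
rho = Cov/(sqrt(VarX)*sqrt(VarY)) = -0.3014

-0.3014


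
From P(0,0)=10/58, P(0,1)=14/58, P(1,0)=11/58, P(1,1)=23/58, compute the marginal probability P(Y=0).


P(Y=0) = P(0,0)+P(1,0) = 10/58 + 11/58 = 21/58

21/58


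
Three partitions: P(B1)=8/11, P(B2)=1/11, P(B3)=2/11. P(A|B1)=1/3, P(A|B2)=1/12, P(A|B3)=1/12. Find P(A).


P(A) = P(A|B1)P(B1) + P(A|B2)P(B2) + P(A|B3)P(B3)
= 1/3*8/11 + 1/12*1/11 + 1/12*2/11
= 8/33 + 1/132 + 1/66 = 35/132

35/132


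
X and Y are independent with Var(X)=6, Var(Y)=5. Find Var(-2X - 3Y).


Independence => Cov(X,Y)=0
Var(-2X - 3Y) = (-2)^2*Var(X) + (-3)^2*Var(Y)
= 4*6 + 9*5 = 69

69


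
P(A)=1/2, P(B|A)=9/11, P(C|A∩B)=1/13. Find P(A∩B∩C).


P(A∩B∩C) = P(A) * P(B|A) * P(C|A∩B)
= 1/2 * 9/11 * 1/13
= 9/22 * 1/13 = 9/286

9/286


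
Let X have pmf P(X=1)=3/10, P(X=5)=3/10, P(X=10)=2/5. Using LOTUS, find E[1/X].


E[1/X] = sum(g(x)*P(x))
= 1*3/10 + 1/5*3/10 + 1/10*2/5
= 2/5

2/5


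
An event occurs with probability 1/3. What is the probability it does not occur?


P(A') = 1 - P(A) = 1 - 1/3 = 2/3

2/3


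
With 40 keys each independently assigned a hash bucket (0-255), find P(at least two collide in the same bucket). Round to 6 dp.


P(all different) = prod((256-i)/256 for i=0..39) = 0.040078
P(at least one match) = 1 - 0.040078 = 0.959922

0.959922


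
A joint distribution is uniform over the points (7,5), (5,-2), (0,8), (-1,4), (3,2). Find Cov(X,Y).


E[X]=14/5, E[Y]=17/5, E[XY]=27/5
Cov(X,Y) = E[XY] - E[X]E[Y] = 27/5 - 14/5*17/5 = -103/25

-103/25


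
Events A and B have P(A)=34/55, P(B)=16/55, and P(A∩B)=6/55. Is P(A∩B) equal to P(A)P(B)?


P(A)*P(B) = 34/55*16/55 = 544/3025
P(A∩B) = 6/55 != 544/3025, so not independent

No, A and B are not independent


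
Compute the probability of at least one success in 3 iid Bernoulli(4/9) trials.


P(at least one) = 1 - P(none)
P(none) = (1 - 4/9)^3 = (5/9)^3 = 125/729
P(at least one) = 1 - 125/729 = 604/729

604/729


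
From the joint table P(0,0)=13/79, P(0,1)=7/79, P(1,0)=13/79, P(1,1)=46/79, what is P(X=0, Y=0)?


Read from table: P(X=0, Y=0) = 13/79

13/79


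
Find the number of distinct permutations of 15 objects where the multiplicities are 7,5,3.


15! = 1307674368000
Denominator: 7!=5040 * 5!=120 * 3!=6
Coefficient = 1307674368000 / 3628800 = 360360

360360


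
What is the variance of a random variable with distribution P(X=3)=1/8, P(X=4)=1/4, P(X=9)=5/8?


E[X] = 7, E[X^2] = 223/4
Var(X) = E[X^2] - (E[X])^2 = 223/4 - (7)^2 = 27/4

27/4


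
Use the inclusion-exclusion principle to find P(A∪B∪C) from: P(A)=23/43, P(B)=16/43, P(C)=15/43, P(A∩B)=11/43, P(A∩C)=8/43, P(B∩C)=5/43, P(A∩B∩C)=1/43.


P(A∪B∪C) = P(A)+P(B)+P(C) - P(AB)-P(AC)-P(BC) + P(ABC)
= 23/43+16/43+15/43 - 11/43-8/43-5/43 + 1/43
= 31/43

31/43


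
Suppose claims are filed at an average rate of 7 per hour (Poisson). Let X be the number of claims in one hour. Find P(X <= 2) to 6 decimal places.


P(X<=2) = e^(-7)*7^0/0! + e^(-7)*7^1/1! + e^(-7)*7^2/2!
≈ 0.0009118820 + 0.0063831738 + 0.0223411082
= 0.0296361640
≈ 0.029636

0.029636


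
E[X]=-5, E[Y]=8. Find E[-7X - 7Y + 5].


E[-7X - 7Y + 5] = -7*E[X] - 7*E[Y] + 5
= (-7)*(-5) + (-7)*(8) + (5)
= 35 - 56 + 5 = -16

-16


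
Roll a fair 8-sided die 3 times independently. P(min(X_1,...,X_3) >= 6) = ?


P(min >= 6) = P(all X_i >= 6) = (P(X_1 >= 6))^3
= (3/8)^3 = 27/512

27/512


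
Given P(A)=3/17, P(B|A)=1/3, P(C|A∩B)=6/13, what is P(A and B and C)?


P(A∩B∩C) = P(A) * P(B|A) * P(C|A∩B)
= 3/17 * 1/3 * 6/13
= 1/17 * 6/13 = 6/221

6/221


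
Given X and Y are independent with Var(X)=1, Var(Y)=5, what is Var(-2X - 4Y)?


Independence => Cov(X,Y)=0
Var(-2X - 4Y) = (-2)^2*Var(X) + (-4)^2*Var(Y)
= 4*1 + 16*5 = 84

84


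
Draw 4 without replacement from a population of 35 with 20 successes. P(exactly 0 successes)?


P(X=0) = C(20,0)*C(15,4) / C(35,4)
= 1*1365 / 52360
= 1365/52360 = 39/1496

39/1496


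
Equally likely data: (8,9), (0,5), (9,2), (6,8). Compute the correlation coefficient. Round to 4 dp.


Cov(X,Y) = 0.0000, Var(X) = 12.1875, Var(Y) = 7.5000
rho = Cov/(sqrt(VarX)*sqrt(VarY)) = 0.0000

0.0000


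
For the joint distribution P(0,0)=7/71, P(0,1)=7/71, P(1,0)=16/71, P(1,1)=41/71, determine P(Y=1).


P(Y=1) = P(0,1)+P(1,1) = 7/71 + 41/71 = 48/71

48/71


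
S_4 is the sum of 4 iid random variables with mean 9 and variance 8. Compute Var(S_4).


By independence, Var(S_n) = n*Var(X_1) = 4*8 = 32

32


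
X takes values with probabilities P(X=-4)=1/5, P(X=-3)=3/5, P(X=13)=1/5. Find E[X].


E[X] = sum(x * P(x))
= -4*1/5 - 3*3/5 + 13*1/5
= 0

0


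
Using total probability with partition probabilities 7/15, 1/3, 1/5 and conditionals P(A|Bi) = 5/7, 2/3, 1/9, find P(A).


P(A) = P(A|B1)P(B1) + P(A|B2)P(B2) + P(A|B3)P(B3)
= 5/7*7/15 + 2/3*1/3 + 1/9*1/5
= 1/3 + 2/9 + 1/45 = 26/45

26/45


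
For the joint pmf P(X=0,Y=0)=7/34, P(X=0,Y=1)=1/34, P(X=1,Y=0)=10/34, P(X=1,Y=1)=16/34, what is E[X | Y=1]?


P(Y=1) = 17/34
E[X|Y=1] = (0*1 + 1*16)/17 = 16/17

16/17


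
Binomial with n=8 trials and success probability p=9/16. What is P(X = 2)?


P(X=2) = C(8,2) * p^2 * (1-p)^6
= 28 * 81/256 * 117649/16777216
= 66706983/1073741824

66706983/1073741824


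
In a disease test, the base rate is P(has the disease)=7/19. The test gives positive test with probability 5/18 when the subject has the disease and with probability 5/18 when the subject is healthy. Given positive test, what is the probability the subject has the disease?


P(A) = P(A|B)P(B) + P(A|B')P(B') = 5/18*7/19 + 5/18*12/19 = 5/18
P(B|A) = P(A|B)P(B)/P(A) = (35/342)/(5/18) = 7/19

7/19


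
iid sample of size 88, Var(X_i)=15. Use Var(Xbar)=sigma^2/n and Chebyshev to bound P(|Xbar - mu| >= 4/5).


Var(Xbar) = Var(X)/n = 15/88
Chebyshev: P(|Xbar-mu| >= 4/5) <= Var(Xbar)/(4/5)^2 = (15/88)/(16/25) = 375/1408

375/1408


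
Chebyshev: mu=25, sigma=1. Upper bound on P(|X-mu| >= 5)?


k = 5/1 = 5
Chebyshev: P(|X-mu| >= k*sigma) <= 1/k^2 = 1/5^2 = 1/25

1/25


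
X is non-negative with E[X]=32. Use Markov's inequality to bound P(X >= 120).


Markov: P(X >= a) <= E[X]/a
P(X >= 120) <= 32/120 = 4/15

4/15


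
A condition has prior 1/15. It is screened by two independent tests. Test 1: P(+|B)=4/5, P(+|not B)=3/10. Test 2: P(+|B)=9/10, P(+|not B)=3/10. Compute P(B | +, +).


After test 1: P(+) = 4/5*1/15 + 3/10*14/15 = 1/3
P(B|+) = (4/75)/(1/3) = 4/25
After test 2 (use post1 as new prior): P(+) = 9/10*4/25 + 3/10*21/25 = 99/250
P(B|+,+) = (18/125)/(99/250) = 4/11

4/11


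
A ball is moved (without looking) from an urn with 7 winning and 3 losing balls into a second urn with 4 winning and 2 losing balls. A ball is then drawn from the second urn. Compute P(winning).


P(transfer winning) = 7/10; P(transfer losing) = 3/10
If winning transferred: Urn II has 5 winning of 7, so P(winning|winning moved) = 5/7
If losing transferred: Urn II has 4 winning of 7, so P(winning|losing moved) = 4/7
By total probability: P(winning) = 7/10*5/7 + 3/10*4/7 = 47/70

47/70


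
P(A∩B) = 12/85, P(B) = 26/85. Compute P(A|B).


P(A|B) = P(A∩B)/P(B) = (12/85)/(26/85) = 12/26 = 6/13

6/13


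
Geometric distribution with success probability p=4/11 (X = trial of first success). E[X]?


For geometric (trials until first success), E[X] = 1/p = 1/(4/11) = 11/4

11/4


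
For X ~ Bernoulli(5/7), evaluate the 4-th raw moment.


For Bernoulli: X in {0,1}
E[X^4] = 0^4*(1-5/7) + 1^4*5/7 = 5/7

5/7
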